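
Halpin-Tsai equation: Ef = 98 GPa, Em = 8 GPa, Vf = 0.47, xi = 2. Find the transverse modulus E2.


eta = (Ef/Em - 1)/(Ef/Em + xi) = (12.25 - 1)/(12.25 + 2) = 0.7895
E2 = Em*(1+xi*eta*Vf)/(1-eta*Vf) = 22.16 GPa

22.16 GPa


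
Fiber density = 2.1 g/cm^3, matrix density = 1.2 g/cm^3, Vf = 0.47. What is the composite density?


rho_c = rho_f*Vf + rho_m*(1-Vf) = 2.1*0.47 + 1.2*0.53 = 1.623 g/cm^3

1.623 g/cm^3


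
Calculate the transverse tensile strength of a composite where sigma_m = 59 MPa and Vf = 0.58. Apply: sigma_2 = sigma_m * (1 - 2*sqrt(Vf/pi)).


factor = 1 - 2*sqrt(0.58/pi) = 0.1407
sigma_2 = 59 * 0.1407 = 8.3 MPa

8.3 MPa


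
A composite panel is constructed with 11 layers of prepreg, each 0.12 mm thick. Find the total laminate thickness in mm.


h = n * t_ply = 11 * 0.12 = 1.32 mm

1.32 mm


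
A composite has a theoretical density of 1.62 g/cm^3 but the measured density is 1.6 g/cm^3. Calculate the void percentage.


Void% = (rho_theo - rho_actual)/rho_theo * 100 = (1.62 - 1.6)/1.62 * 100 = 1.23%

1.23%


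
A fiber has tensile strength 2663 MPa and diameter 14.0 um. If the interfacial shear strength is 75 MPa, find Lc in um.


Lc = sigma_f * d / (2 * tau_i) = 2663 * 14.0 / (2 * 75) = 248.5 um

248.5 um


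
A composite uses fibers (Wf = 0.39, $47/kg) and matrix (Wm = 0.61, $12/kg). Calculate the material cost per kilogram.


Cost = cost_f*Wf + cost_m*Wm = 47*0.39 + 12*0.61 = $25.65/kg

$25.65/kg


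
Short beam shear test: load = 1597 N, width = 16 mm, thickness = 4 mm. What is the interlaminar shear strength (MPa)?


ILSS = 3F/(4bh) = 3*1597/(4*16*4) = 18.71 MPa

18.71 MPa


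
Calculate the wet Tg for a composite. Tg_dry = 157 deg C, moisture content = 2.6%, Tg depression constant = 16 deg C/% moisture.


Tg_wet = Tg_dry - k*moisture = 157 - 16*2.6 = 115.4 deg C

115.4 deg C


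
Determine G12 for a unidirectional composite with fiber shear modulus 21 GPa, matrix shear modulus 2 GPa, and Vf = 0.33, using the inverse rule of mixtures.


1/G12 = Vf/Gf + (1-Vf)/Gm = 0.33/21 + 0.67/2
G12 = 2.85 GPa

2.85 GPa


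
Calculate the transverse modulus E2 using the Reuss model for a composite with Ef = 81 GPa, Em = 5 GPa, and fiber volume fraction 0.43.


1/E2 = Vf/Ef + (1-Vf)/Em = 0.43/81 + 0.57/5
E2 = 8.38 GPa

8.38 GPa


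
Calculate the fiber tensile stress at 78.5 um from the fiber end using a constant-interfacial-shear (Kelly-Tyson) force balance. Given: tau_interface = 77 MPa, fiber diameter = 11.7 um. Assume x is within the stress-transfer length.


Force balance: sigma_f * (pi*d^2/4) = tau * (pi*d) * x  ->  sigma_f = 4 * tau * x / d
sigma_f = 4 * 77 * 78.5 / 11.7 = 2066.5 MPa

2066.5 MPa


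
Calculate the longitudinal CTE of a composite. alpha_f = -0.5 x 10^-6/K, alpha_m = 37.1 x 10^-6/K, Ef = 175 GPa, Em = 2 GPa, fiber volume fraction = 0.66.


E1 = Ef*Vf + Em*(1-Vf) = 116.18
alpha_1 = (alpha_f*Ef*Vf + alpha_m*Em*(1-Vf))/E1 = -0.28 x 10^-6/K

-0.28 x 10^-6/K


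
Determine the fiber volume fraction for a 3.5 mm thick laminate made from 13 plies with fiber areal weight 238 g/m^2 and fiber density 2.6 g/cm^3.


Vf = n * FAW / (rho_f * h * 1000) = 13 * 238 / (2.6 * 3.5 * 1000) = 0.34

0.34


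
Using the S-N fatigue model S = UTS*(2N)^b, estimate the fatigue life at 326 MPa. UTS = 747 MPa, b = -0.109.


N = 0.5 * (S/UTS)^(1/b) = 0.5 * (326/747)^(1/-0.109) = 1006.1605 cycles

1006.1605 cycles


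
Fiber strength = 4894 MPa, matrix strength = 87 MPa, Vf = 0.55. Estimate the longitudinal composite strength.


sigma_1 = sigma_f*Vf + sigma_m*(1-Vf) = 4894*0.55 + 87*0.45 = 2730.9 MPa

2730.9 MPa


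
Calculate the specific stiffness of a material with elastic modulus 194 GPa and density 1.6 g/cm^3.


Specific stiffness = E/rho = 194/1.6 = 121.3 GPa/(g/cm^3)

121.3 GPa/(g/cm^3)


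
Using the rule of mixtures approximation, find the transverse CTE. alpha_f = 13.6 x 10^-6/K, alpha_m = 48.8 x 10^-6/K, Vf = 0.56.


alpha_2 = alpha_f*Vf + alpha_m*(1-Vf) = 13.6*0.56 + 48.8*0.44 = 29.1 x 10^-6/K

29.1 x 10^-6/K


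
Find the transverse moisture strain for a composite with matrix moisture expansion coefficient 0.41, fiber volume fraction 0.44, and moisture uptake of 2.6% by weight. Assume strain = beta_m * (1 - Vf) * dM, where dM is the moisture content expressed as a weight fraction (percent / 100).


dM = 2.6/100 = 0.026
strain = beta_m * (1-Vf) * dM = 0.41 * 0.56 * 0.026 = 0.0059696

0.0059696


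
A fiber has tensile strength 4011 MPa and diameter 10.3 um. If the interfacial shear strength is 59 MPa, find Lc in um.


Lc = sigma_f * d / (2 * tau_i) = 4011 * 10.3 / (2 * 59) = 350.1 um

350.1 um


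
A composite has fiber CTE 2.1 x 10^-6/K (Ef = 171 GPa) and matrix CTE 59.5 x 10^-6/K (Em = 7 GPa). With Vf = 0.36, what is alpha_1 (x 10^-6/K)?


E1 = Ef*Vf + Em*(1-Vf) = 66.04
alpha_1 = (alpha_f*Ef*Vf + alpha_m*Em*(1-Vf))/E1 = 5.99 x 10^-6/K

5.99 x 10^-6/K


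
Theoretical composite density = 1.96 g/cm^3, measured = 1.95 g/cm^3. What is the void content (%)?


Void% = (rho_theo - rho_actual)/rho_theo * 100 = (1.96 - 1.95)/1.96 * 100 = 0.51%

0.51%


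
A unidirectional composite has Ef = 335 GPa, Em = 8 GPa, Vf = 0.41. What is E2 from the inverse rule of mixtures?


1/E2 = Vf/Ef + (1-Vf)/Em = 0.41/335 + 0.59/8
E2 = 13.34 GPa

13.34 GPa


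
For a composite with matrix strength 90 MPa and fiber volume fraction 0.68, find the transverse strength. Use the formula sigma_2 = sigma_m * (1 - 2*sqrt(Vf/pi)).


factor = 1 - 2*sqrt(0.68/pi) = 0.0695
sigma_2 = 90 * 0.0695 = 6.26 MPa

6.26 MPa


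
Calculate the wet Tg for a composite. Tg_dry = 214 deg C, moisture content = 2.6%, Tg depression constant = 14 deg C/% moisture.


Tg_wet = Tg_dry - k*moisture = 214 - 14*2.6 = 177.6 deg C

177.6 deg C


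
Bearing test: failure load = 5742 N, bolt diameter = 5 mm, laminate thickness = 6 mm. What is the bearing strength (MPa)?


sigma_br = F/(d*h) = 5742/(5*6) = 191.4 MPa

191.4 MPa


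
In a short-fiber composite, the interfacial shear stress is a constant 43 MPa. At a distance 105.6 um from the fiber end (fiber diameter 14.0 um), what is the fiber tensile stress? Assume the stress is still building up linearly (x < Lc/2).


Force balance: sigma_f * (pi*d^2/4) = tau * (pi*d) * x  ->  sigma_f = 4 * tau * x / d
sigma_f = 4 * 43 * 105.6 / 14.0 = 1297.4 MPa

1297.4 MPa


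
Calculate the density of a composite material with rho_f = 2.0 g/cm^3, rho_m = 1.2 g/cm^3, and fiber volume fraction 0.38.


rho_c = rho_f*Vf + rho_m*(1-Vf) = 2.0*0.38 + 1.2*0.62 = 1.504 g/cm^3

1.504 g/cm^3


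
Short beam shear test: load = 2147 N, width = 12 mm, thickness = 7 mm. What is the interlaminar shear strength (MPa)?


ILSS = 3F/(4bh) = 3*2147/(4*12*7) = 19.17 MPa

19.17 MPa


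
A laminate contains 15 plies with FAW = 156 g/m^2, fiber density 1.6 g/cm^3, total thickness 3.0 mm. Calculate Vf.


Vf = n * FAW / (rho_f * h * 1000) = 15 * 156 / (1.6 * 3.0 * 1000) = 0.4875

0.4875


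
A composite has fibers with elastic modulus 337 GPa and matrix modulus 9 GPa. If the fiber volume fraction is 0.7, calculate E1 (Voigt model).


E1 = Ef*Vf + Em*(1-Vf) = 337*0.7 + 9*0.3 = 238.6 GPa

238.6 GPa


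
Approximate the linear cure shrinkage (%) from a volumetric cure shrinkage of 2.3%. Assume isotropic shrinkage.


Linear shrinkage ≈ vol_shrink/3 = 2.3/3 = 0.767%

0.767%


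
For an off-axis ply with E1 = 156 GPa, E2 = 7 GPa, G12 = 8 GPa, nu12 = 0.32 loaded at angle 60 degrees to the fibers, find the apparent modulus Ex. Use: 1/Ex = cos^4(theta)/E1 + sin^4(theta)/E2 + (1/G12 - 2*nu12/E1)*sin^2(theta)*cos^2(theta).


cos^4(60) = 0.0625, sin^4(60) = 0.5625, sin^2(60)*cos^2(60) = 0.1875
1/G12 - 2*nu12/E1 = 1/8 - 2*0.32/156 = 0.120897 GPa^-1
1/Ex = 0.0625/156 + 0.5625/7 + 0.120897*0.1875 = 0.1034261 GPa^-1
Ex = 9.67 GPa

9.67 GPa


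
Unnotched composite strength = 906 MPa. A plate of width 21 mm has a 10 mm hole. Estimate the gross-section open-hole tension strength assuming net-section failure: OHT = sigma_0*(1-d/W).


OHT = sigma_0*(1-d/W) = 906*(1-10/21) = 474.6 MPa

474.6 MPa


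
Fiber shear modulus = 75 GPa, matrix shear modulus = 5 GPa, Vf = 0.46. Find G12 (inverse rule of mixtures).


1/G12 = Vf/Gf + (1-Vf)/Gm = 0.46/75 + 0.54/5
G12 = 8.76 GPa

8.76 GPa


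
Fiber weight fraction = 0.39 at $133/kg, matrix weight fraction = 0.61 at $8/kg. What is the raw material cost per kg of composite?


Cost = cost_f*Wf + cost_m*Wm = 133*0.39 + 8*0.61 = $56.75/kg

$56.75/kg


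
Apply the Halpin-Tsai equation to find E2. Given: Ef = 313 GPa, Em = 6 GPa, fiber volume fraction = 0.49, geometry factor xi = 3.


eta = (Ef/Em - 1)/(Ef/Em + xi) = (52.1667 - 1)/(52.1667 + 3) = 0.9275
E2 = Em*(1+xi*eta*Vf)/(1-eta*Vf) = 25.99 GPa

25.99 GPa


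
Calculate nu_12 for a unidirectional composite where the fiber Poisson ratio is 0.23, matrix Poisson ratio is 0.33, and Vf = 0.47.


nu_12 = nu_f*Vf + nu_m*(1-Vf) = 0.23*0.47 + 0.33*0.53 = 0.283

0.283


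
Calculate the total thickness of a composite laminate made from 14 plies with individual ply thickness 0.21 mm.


h = n * t_ply = 14 * 0.21 = 2.94 mm

2.94 mm


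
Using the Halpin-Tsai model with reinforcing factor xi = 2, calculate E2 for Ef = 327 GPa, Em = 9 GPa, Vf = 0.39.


eta = (Ef/Em - 1)/(Ef/Em + xi) = (36.3333 - 1)/(36.3333 + 2) = 0.9217
E2 = Em*(1+xi*eta*Vf)/(1-eta*Vf) = 24.15 GPa

24.15 GPa


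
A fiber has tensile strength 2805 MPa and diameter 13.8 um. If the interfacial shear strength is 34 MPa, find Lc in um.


Lc = sigma_f * d / (2 * tau_i) = 2805 * 13.8 / (2 * 34) = 569.3 um

569.3 um


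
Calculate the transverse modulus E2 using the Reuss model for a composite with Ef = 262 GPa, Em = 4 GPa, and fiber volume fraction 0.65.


1/E2 = Vf/Ef + (1-Vf)/Em = 0.65/262 + 0.35/4
E2 = 11.11 GPa

11.11 GPa


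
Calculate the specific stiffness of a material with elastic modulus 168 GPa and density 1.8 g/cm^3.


Specific stiffness = E/rho = 168/1.8 = 93.3 GPa/(g/cm^3)

93.3 GPa/(g/cm^3)


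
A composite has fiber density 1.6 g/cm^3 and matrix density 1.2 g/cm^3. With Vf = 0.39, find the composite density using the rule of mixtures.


rho_c = rho_f*Vf + rho_m*(1-Vf) = 1.6*0.39 + 1.2*0.61 = 1.356 g/cm^3

1.356 g/cm^3


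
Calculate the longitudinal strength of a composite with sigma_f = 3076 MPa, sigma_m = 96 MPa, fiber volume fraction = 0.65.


sigma_1 = sigma_f*Vf + sigma_m*(1-Vf) = 3076*0.65 + 96*0.35 = 2033.0 MPa

2033.0 MPa


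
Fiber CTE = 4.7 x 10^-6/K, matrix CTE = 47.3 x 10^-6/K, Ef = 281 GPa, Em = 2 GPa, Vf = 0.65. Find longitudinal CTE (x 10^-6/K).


E1 = Ef*Vf + Em*(1-Vf) = 183.35
alpha_1 = (alpha_f*Ef*Vf + alpha_m*Em*(1-Vf))/E1 = 4.86 x 10^-6/K

4.86 x 10^-6/K


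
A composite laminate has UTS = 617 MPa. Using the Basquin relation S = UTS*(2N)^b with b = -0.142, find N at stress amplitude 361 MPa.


N = 0.5 * (S/UTS)^(1/b) = 0.5 * (361/617)^(1/-0.142) = 21.7897 cycles

21.7897 cycles


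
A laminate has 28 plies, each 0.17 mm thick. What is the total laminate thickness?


h = n * t_ply = 28 * 0.17 = 4.76 mm

4.76 mm


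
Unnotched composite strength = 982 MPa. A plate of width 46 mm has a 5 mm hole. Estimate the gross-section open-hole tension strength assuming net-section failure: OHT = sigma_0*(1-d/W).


OHT = sigma_0*(1-d/W) = 982*(1-5/46) = 875.3 MPa

875.3 MPa


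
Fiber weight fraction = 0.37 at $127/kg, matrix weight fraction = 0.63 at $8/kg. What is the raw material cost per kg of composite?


Cost = cost_f*Wf + cost_m*Wm = 127*0.37 + 8*0.63 = $52.03/kg

$52.03/kg


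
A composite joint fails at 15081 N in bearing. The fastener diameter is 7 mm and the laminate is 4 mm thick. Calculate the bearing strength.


sigma_br = F/(d*h) = 15081/(7*4) = 538.6 MPa

538.6 MPa


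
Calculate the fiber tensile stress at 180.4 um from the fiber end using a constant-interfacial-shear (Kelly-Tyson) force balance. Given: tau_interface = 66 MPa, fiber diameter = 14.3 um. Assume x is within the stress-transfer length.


Force balance: sigma_f * (pi*d^2/4) = tau * (pi*d) * x  ->  sigma_f = 4 * tau * x / d
sigma_f = 4 * 66 * 180.4 / 14.3 = 3330.5 MPa

3330.5 MPa


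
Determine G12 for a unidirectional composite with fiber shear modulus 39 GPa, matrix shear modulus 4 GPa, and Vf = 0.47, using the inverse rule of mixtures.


1/G12 = Vf/Gf + (1-Vf)/Gm = 0.47/39 + 0.53/4
G12 = 6.92 GPa

6.92 GPa


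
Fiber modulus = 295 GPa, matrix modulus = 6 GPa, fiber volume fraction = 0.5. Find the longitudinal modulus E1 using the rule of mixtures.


E1 = Ef*Vf + Em*(1-Vf) = 295*0.5 + 6*0.5 = 150.5 GPa

150.5 GPa


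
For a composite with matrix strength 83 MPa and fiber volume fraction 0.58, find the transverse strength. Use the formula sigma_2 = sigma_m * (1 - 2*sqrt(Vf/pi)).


factor = 1 - 2*sqrt(0.58/pi) = 0.1407
sigma_2 = 83 * 0.1407 = 11.67 MPa

11.67 MPa


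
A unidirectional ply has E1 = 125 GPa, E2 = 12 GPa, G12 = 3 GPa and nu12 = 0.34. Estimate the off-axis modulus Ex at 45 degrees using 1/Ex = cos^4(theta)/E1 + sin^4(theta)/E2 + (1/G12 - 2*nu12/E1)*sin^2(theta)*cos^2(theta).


cos^4(45) = 0.25, sin^4(45) = 0.25, sin^2(45)*cos^2(45) = 0.25
1/G12 - 2*nu12/E1 = 1/3 - 2*0.34/125 = 0.327893 GPa^-1
1/Ex = 0.25/125 + 0.25/12 + 0.327893*0.25 = 0.1048067 GPa^-1
Ex = 9.54 GPa

9.54 GPa


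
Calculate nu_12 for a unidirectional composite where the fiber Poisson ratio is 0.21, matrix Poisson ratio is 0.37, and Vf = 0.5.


nu_12 = nu_f*Vf + nu_m*(1-Vf) = 0.21*0.5 + 0.37*0.5 = 0.29

0.29


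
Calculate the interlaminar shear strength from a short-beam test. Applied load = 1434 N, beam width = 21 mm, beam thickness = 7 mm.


ILSS = 3F/(4bh) = 3*1434/(4*21*7) = 7.32 MPa

7.32 MPa


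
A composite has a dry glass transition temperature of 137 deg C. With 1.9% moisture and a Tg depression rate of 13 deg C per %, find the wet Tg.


Tg_wet = Tg_dry - k*moisture = 137 - 13*1.9 = 112.3 deg C

112.3 deg C


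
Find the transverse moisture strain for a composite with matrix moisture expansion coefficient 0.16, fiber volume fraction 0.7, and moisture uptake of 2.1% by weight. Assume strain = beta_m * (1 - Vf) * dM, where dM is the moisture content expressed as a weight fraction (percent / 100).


dM = 2.1/100 = 0.021
strain = beta_m * (1-Vf) * dM = 0.16 * 0.3 * 0.021 = 0.001008

0.001008


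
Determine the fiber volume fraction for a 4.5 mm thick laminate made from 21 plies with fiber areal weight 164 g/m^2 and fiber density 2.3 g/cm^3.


Vf = n * FAW / (rho_f * h * 1000) = 21 * 164 / (2.3 * 4.5 * 1000) = 0.3328

0.3328


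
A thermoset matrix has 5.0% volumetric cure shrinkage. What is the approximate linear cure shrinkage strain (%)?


Linear shrinkage ≈ vol_shrink/3 = 5.0/3 = 1.667%

1.667%


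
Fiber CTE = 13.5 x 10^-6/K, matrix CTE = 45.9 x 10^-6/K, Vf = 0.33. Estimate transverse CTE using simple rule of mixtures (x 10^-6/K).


alpha_2 = alpha_f*Vf + alpha_m*(1-Vf) = 13.5*0.33 + 45.9*0.67 = 35.2 x 10^-6/K

35.2 x 10^-6/K


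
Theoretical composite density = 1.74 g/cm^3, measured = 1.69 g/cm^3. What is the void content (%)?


Void% = (rho_theo - rho_actual)/rho_theo * 100 = (1.74 - 1.69)/1.74 * 100 = 2.87%

2.87%


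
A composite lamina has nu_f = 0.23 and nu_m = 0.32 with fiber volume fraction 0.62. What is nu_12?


nu_12 = nu_f*Vf + nu_m*(1-Vf) = 0.23*0.62 + 0.32*0.38 = 0.2642

0.2642


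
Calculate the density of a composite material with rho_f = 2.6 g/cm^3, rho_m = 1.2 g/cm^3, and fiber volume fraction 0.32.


rho_c = rho_f*Vf + rho_m*(1-Vf) = 2.6*0.32 + 1.2*0.68 = 1.648 g/cm^3

1.648 g/cm^3


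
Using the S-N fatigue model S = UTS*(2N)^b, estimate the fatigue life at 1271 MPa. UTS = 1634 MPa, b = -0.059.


N = 0.5 * (S/UTS)^(1/b) = 0.5 * (1271/1634)^(1/-0.059) = 35.3372 cycles

35.3372 cycles


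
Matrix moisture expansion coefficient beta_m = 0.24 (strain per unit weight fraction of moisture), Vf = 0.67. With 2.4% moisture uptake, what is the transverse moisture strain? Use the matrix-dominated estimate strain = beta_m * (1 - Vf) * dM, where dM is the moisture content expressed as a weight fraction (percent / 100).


dM = 2.4/100 = 0.024
strain = beta_m * (1-Vf) * dM = 0.24 * 0.33 * 0.024 = 0.0019008

0.0019008


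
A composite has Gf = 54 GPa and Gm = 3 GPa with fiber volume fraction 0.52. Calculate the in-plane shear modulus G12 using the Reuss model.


1/G12 = Vf/Gf + (1-Vf)/Gm = 0.52/54 + 0.48/3
G12 = 5.9 GPa

5.9 GPa


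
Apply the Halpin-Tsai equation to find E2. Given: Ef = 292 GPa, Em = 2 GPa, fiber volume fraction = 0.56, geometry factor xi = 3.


eta = (Ef/Em - 1)/(Ef/Em + xi) = (146.0 - 1)/(146.0 + 3) = 0.9732
E2 = Em*(1+xi*eta*Vf)/(1-eta*Vf) = 11.58 GPa

11.58 GPa


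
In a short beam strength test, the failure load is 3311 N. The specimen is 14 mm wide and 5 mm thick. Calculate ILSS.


ILSS = 3F/(4bh) = 3*3311/(4*14*5) = 35.48 MPa

35.48 MPa


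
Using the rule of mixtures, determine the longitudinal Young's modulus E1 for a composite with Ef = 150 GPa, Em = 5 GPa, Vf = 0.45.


E1 = Ef*Vf + Em*(1-Vf) = 150*0.45 + 5*0.55 = 70.25 GPa

70.25 GPa


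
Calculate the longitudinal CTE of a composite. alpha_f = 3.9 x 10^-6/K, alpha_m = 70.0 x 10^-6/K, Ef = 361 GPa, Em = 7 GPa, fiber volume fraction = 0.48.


E1 = Ef*Vf + Em*(1-Vf) = 176.92
alpha_1 = (alpha_f*Ef*Vf + alpha_m*Em*(1-Vf))/E1 = 5.26 x 10^-6/K

5.26 x 10^-6/K


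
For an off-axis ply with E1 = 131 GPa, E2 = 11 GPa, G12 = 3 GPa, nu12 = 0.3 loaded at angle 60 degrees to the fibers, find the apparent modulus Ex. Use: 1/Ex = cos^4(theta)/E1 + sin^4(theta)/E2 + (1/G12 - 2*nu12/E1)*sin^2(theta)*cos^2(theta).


cos^4(60) = 0.0625, sin^4(60) = 0.5625, sin^2(60)*cos^2(60) = 0.1875
1/G12 - 2*nu12/E1 = 1/3 - 2*0.3/131 = 0.328753 GPa^-1
1/Ex = 0.0625/131 + 0.5625/11 + 0.328753*0.1875 = 0.1132547 GPa^-1
Ex = 8.83 GPa

8.83 GPa


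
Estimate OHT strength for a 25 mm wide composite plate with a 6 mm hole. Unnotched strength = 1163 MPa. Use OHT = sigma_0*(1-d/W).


OHT = sigma_0*(1-d/W) = 1163*(1-6/25) = 883.9 MPa

883.9 MPa


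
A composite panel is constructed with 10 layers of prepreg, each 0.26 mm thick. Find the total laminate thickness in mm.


h = n * t_ply = 10 * 0.26 = 2.6 mm

2.6 mm


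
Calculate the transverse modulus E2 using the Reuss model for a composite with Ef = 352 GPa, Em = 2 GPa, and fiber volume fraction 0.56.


1/E2 = Vf/Ef + (1-Vf)/Em = 0.56/352 + 0.44/2
E2 = 4.51 GPa

4.51 GPa


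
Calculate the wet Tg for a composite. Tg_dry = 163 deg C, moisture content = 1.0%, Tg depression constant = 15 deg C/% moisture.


Tg_wet = Tg_dry - k*moisture = 163 - 15*1.0 = 148.0 deg C

148.0 deg C


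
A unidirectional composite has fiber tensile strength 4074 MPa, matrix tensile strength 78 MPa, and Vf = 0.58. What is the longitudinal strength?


sigma_1 = sigma_f*Vf + sigma_m*(1-Vf) = 4074*0.58 + 78*0.42 = 2395.7 MPa

2395.7 MPa


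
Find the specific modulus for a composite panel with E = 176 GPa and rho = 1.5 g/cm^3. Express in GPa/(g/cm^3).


Specific stiffness = E/rho = 176/1.5 = 117.3 GPa/(g/cm^3)

117.3 GPa/(g/cm^3)


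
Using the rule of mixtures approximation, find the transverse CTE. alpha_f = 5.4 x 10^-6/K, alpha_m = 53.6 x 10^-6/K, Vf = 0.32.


alpha_2 = alpha_f*Vf + alpha_m*(1-Vf) = 5.4*0.32 + 53.6*0.68 = 38.2 x 10^-6/K

38.2 x 10^-6/K


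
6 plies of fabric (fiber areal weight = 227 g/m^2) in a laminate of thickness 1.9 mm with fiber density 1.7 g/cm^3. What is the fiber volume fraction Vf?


Vf = n * FAW / (rho_f * h * 1000) = 6 * 227 / (1.7 * 1.9 * 1000) = 0.4217

0.4217


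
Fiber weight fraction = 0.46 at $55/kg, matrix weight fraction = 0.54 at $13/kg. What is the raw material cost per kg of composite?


Cost = cost_f*Wf + cost_m*Wm = 55*0.46 + 13*0.54 = $32.32/kg

$32.32/kg


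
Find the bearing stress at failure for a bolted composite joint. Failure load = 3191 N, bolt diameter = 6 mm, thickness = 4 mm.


sigma_br = F/(d*h) = 3191/(6*4) = 133.0 MPa

133.0 MPa


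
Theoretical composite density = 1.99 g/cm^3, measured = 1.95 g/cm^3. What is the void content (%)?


Void% = (rho_theo - rho_actual)/rho_theo * 100 = (1.99 - 1.95)/1.99 * 100 = 2.01%

2.01%


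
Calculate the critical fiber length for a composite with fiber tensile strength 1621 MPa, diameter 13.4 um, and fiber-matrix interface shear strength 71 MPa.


Lc = sigma_f * d / (2 * tau_i) = 1621 * 13.4 / (2 * 71) = 153.0 um

153.0 um


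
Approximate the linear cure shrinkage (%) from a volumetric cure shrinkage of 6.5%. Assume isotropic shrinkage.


Linear shrinkage ≈ vol_shrink/3 = 6.5/3 = 2.167%

2.167%


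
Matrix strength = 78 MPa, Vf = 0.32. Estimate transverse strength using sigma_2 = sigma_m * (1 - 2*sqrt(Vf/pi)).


factor = 1 - 2*sqrt(0.32/pi) = 0.3617
sigma_2 = 78 * 0.3617 = 28.21 MPa

28.21 MPa


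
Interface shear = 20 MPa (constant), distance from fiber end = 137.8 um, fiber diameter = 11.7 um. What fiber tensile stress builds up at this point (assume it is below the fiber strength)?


Force balance: sigma_f * (pi*d^2/4) = tau * (pi*d) * x  ->  sigma_f = 4 * tau * x / d
sigma_f = 4 * 20 * 137.8 / 11.7 = 942.2 MPa

942.2 MPa


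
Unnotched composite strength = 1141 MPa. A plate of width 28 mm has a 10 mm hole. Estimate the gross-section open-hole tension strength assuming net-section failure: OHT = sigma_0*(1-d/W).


OHT = sigma_0*(1-d/W) = 1141*(1-10/28) = 733.5 MPa

733.5 MPa


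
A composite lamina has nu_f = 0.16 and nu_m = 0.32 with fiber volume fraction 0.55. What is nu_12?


nu_12 = nu_f*Vf + nu_m*(1-Vf) = 0.16*0.55 + 0.32*0.45 = 0.232

0.232


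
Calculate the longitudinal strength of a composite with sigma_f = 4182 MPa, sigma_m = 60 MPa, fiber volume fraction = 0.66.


sigma_1 = sigma_f*Vf + sigma_m*(1-Vf) = 4182*0.66 + 60*0.34 = 2780.5 MPa

2780.5 MPa


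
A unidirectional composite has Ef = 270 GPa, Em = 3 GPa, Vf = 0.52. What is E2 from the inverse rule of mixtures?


1/E2 = Vf/Ef + (1-Vf)/Em = 0.52/270 + 0.48/3
E2 = 6.18 GPa

6.18 GPa


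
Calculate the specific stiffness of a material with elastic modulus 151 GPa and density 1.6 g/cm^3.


Specific stiffness = E/rho = 151/1.6 = 94.4 GPa/(g/cm^3)

94.4 GPa/(g/cm^3)


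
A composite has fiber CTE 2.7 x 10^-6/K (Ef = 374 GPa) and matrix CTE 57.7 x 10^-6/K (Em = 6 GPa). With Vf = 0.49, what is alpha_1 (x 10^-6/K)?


E1 = Ef*Vf + Em*(1-Vf) = 186.32
alpha_1 = (alpha_f*Ef*Vf + alpha_m*Em*(1-Vf))/E1 = 3.6 x 10^-6/K

3.6 x 10^-6/K


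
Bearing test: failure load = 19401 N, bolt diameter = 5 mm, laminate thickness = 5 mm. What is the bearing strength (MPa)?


sigma_br = F/(d*h) = 19401/(5*5) = 776.0 MPa

776.0 MPa


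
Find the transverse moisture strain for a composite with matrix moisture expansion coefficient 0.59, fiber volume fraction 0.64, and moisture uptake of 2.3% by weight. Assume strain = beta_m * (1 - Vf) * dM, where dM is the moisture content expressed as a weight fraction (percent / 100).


dM = 2.3/100 = 0.023
strain = beta_m * (1-Vf) * dM = 0.59 * 0.36 * 0.023 = 0.0048852

0.0048852


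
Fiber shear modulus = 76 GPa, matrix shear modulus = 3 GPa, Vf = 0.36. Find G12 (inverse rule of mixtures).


1/G12 = Vf/Gf + (1-Vf)/Gm = 0.36/76 + 0.64/3
G12 = 4.59 GPa

4.59 GPa


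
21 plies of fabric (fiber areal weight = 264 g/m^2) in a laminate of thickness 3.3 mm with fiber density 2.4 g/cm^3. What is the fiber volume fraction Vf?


Vf = n * FAW / (rho_f * h * 1000) = 21 * 264 / (2.4 * 3.3 * 1000) = 0.7

0.7


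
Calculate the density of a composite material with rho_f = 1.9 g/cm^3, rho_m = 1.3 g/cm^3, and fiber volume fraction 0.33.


rho_c = rho_f*Vf + rho_m*(1-Vf) = 1.9*0.33 + 1.3*0.67 = 1.498 g/cm^3

1.498 g/cm^3


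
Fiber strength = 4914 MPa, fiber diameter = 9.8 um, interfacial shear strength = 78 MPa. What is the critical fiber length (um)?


Lc = sigma_f * d / (2 * tau_i) = 4914 * 9.8 / (2 * 78) = 308.7 um

308.7 um


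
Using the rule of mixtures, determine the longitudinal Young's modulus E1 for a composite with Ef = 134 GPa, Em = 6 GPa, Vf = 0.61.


E1 = Ef*Vf + Em*(1-Vf) = 134*0.61 + 6*0.39 = 84.08 GPa

84.08 GPa


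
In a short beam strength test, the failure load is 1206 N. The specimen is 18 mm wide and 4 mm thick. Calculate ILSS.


ILSS = 3F/(4bh) = 3*1206/(4*18*4) = 12.56 MPa

12.56 MPa


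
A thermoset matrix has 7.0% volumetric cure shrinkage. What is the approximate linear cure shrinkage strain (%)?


Linear shrinkage ≈ vol_shrink/3 = 7.0/3 = 2.333%

2.333%


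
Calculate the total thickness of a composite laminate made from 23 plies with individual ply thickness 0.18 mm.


h = n * t_ply = 23 * 0.18 = 4.14 mm

4.14 mm


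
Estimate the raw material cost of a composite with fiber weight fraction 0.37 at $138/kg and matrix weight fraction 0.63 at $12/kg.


Cost = cost_f*Wf + cost_m*Wm = 138*0.37 + 12*0.63 = $58.62/kg

$58.62/kg


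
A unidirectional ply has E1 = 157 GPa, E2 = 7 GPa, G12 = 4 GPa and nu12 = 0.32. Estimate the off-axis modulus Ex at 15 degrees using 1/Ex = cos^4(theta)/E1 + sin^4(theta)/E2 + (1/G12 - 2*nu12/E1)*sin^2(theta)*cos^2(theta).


cos^4(15) = 0.870513, sin^4(15) = 0.004487, sin^2(15)*cos^2(15) = 0.0625
1/G12 - 2*nu12/E1 = 1/4 - 2*0.32/157 = 0.245924 GPa^-1
1/Ex = 0.870513/157 + 0.004487/7 + 0.245924*0.0625 = 0.0215559 GPa^-1
Ex = 46.39 GPa

46.39 GPa


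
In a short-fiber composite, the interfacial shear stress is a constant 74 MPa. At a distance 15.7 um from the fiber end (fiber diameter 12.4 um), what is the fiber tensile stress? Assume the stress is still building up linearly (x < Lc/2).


Force balance: sigma_f * (pi*d^2/4) = tau * (pi*d) * x  ->  sigma_f = 4 * tau * x / d
sigma_f = 4 * 74 * 15.7 / 12.4 = 374.8 MPa

374.8 MPa


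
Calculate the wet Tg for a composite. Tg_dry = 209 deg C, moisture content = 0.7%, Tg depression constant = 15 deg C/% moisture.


Tg_wet = Tg_dry - k*moisture = 209 - 15*0.7 = 198.5 deg C

198.5 deg C


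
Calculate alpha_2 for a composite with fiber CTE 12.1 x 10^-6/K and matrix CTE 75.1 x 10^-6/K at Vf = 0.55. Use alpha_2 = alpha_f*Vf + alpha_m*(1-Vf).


alpha_2 = alpha_f*Vf + alpha_m*(1-Vf) = 12.1*0.55 + 75.1*0.45 = 40.5 x 10^-6/K

40.5 x 10^-6/K


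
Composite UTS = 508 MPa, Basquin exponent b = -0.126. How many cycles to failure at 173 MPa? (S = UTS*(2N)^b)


N = 0.5 * (S/UTS)^(1/b) = 0.5 * (173/508)^(1/-0.126) = 2581.1199 cycles

2581.1199 cycles


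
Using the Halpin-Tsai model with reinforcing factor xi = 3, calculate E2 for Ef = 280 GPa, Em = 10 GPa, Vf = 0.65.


eta = (Ef/Em - 1)/(Ef/Em + xi) = (28.0 - 1)/(28.0 + 3) = 0.871
E2 = Em*(1+xi*eta*Vf)/(1-eta*Vf) = 62.19 GPa

62.19 GPa


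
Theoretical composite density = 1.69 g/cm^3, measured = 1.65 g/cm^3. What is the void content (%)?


Void% = (rho_theo - rho_actual)/rho_theo * 100 = (1.69 - 1.65)/1.69 * 100 = 2.37%

2.37%


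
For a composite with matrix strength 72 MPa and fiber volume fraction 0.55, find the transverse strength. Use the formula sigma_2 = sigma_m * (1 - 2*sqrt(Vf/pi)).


factor = 1 - 2*sqrt(0.55/pi) = 0.1632
sigma_2 = 72 * 0.1632 = 11.75 MPa

11.75 MPa


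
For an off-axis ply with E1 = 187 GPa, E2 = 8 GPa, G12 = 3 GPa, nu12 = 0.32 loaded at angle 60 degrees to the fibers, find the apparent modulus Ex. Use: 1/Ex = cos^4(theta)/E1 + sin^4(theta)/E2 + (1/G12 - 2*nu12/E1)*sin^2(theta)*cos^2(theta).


cos^4(60) = 0.0625, sin^4(60) = 0.5625, sin^2(60)*cos^2(60) = 0.1875
1/G12 - 2*nu12/E1 = 1/3 - 2*0.32/187 = 0.329911 GPa^-1
1/Ex = 0.0625/187 + 0.5625/8 + 0.329911*0.1875 = 0.132505 GPa^-1
Ex = 7.55 GPa

7.55 GPa


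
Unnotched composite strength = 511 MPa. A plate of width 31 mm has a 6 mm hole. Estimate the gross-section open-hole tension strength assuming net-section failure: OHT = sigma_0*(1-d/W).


OHT = sigma_0*(1-d/W) = 511*(1-6/31) = 412.1 MPa

412.1 MPa


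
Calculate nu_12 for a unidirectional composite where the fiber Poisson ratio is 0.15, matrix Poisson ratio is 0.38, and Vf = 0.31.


nu_12 = nu_f*Vf + nu_m*(1-Vf) = 0.15*0.31 + 0.38*0.69 = 0.3087

0.3087


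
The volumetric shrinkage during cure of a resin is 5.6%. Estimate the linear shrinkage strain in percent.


Linear shrinkage ≈ vol_shrink/3 = 5.6/3 = 1.867%

1.867%


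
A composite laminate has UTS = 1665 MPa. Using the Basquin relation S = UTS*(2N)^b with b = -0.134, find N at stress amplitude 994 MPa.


N = 0.5 * (S/UTS)^(1/b) = 0.5 * (994/1665)^(1/-0.134) = 23.4866 cycles

23.4866 cycles


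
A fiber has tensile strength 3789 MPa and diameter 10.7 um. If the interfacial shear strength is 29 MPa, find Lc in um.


Lc = sigma_f * d / (2 * tau_i) = 3789 * 10.7 / (2 * 29) = 699.0 um

699.0 um


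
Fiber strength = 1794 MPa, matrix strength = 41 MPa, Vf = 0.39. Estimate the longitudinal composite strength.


sigma_1 = sigma_f*Vf + sigma_m*(1-Vf) = 1794*0.39 + 41*0.61 = 724.7 MPa

724.7 MPa


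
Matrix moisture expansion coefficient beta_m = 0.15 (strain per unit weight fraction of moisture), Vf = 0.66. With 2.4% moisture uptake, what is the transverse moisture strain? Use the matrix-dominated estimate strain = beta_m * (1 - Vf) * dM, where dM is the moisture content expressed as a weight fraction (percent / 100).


dM = 2.4/100 = 0.024
strain = beta_m * (1-Vf) * dM = 0.15 * 0.34 * 0.024 = 0.001224

0.001224


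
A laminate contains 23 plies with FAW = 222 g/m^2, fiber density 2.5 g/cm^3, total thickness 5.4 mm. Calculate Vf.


Vf = n * FAW / (rho_f * h * 1000) = 23 * 222 / (2.5 * 5.4 * 1000) = 0.3782

0.3782


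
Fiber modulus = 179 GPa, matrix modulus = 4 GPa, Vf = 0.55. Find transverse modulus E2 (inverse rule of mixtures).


1/E2 = Vf/Ef + (1-Vf)/Em = 0.55/179 + 0.45/4
E2 = 8.65 GPa

8.65 GPa


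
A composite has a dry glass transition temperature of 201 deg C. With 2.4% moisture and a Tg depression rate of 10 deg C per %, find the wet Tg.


Tg_wet = Tg_dry - k*moisture = 201 - 10*2.4 = 177.0 deg C

177.0 deg C


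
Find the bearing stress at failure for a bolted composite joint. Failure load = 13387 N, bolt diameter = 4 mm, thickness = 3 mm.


sigma_br = F/(d*h) = 13387/(4*3) = 1115.6 MPa

1115.6 MPa


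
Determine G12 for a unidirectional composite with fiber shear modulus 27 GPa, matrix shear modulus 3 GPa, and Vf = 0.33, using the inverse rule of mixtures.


1/G12 = Vf/Gf + (1-Vf)/Gm = 0.33/27 + 0.67/3
G12 = 4.25 GPa

4.25 GPa


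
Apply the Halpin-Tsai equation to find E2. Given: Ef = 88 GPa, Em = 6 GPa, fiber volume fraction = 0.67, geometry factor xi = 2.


eta = (Ef/Em - 1)/(Ef/Em + xi) = (14.6667 - 1)/(14.6667 + 2) = 0.82
E2 = Em*(1+xi*eta*Vf)/(1-eta*Vf) = 27.95 GPa

27.95 GPa


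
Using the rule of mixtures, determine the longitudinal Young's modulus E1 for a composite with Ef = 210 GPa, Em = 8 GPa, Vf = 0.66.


E1 = Ef*Vf + Em*(1-Vf) = 210*0.66 + 8*0.34 = 141.32 GPa

141.32 GPa


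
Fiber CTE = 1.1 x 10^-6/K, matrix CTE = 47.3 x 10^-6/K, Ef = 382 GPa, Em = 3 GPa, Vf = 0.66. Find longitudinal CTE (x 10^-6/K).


E1 = Ef*Vf + Em*(1-Vf) = 253.14
alpha_1 = (alpha_f*Ef*Vf + alpha_m*Em*(1-Vf))/E1 = 1.29 x 10^-6/K

1.29 x 10^-6/K


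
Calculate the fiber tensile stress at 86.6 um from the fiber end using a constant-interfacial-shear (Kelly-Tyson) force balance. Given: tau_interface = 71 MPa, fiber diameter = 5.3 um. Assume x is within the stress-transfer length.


Force balance: sigma_f * (pi*d^2/4) = tau * (pi*d) * x  ->  sigma_f = 4 * tau * x / d
sigma_f = 4 * 71 * 86.6 / 5.3 = 4640.5 MPa

4640.5 MPa


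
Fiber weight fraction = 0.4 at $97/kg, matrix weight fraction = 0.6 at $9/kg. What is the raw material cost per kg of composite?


Cost = cost_f*Wf + cost_m*Wm = 97*0.4 + 9*0.6 = $44.2/kg

$44.2/kg


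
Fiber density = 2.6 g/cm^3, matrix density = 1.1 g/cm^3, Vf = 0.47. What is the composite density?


rho_c = rho_f*Vf + rho_m*(1-Vf) = 2.6*0.47 + 1.1*0.53 = 1.805 g/cm^3

1.805 g/cm^3


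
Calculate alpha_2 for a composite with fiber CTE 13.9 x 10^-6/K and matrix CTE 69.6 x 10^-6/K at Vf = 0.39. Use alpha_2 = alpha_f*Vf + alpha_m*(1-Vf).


alpha_2 = alpha_f*Vf + alpha_m*(1-Vf) = 13.9*0.39 + 69.6*0.61 = 47.9 x 10^-6/K

47.9 x 10^-6/K


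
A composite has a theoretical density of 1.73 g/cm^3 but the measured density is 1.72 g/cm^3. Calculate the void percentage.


Void% = (rho_theo - rho_actual)/rho_theo * 100 = (1.73 - 1.72)/1.73 * 100 = 0.58%

0.58%


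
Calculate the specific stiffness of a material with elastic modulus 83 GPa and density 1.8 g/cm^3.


Specific stiffness = E/rho = 83/1.8 = 46.1 GPa/(g/cm^3)

46.1 GPa/(g/cm^3)


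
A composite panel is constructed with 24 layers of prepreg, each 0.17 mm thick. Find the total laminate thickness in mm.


h = n * t_ply = 24 * 0.17 = 4.08 mm

4.08 mm


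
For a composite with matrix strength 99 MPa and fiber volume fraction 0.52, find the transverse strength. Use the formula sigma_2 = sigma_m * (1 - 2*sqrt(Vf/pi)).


factor = 1 - 2*sqrt(0.52/pi) = 0.1863
sigma_2 = 99 * 0.1863 = 18.45 MPa

18.45 MPa


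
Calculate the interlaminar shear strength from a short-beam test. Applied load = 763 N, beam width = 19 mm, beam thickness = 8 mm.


ILSS = 3F/(4bh) = 3*763/(4*19*8) = 3.76 MPa

3.76 MPa


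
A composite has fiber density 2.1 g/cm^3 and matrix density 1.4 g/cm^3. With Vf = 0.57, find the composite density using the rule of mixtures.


rho_c = rho_f*Vf + rho_m*(1-Vf) = 2.1*0.57 + 1.4*0.43 = 1.799 g/cm^3

1.799 g/cm^3


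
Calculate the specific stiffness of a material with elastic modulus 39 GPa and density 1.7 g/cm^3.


Specific stiffness = E/rho = 39/1.7 = 22.9 GPa/(g/cm^3)

22.9 GPa/(g/cm^3)


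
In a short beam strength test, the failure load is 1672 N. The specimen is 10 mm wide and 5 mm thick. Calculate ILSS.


ILSS = 3F/(4bh) = 3*1672/(4*10*5) = 25.08 MPa

25.08 MPa


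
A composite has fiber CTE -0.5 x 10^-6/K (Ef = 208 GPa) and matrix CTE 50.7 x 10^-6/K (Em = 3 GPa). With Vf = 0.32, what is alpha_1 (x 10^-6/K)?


E1 = Ef*Vf + Em*(1-Vf) = 68.6
alpha_1 = (alpha_f*Ef*Vf + alpha_m*Em*(1-Vf))/E1 = 1.02 x 10^-6/K

1.02 x 10^-6/K


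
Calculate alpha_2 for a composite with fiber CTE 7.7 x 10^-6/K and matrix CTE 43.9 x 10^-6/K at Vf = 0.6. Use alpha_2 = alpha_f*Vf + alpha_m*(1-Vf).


alpha_2 = alpha_f*Vf + alpha_m*(1-Vf) = 7.7*0.6 + 43.9*0.4 = 22.2 x 10^-6/K

22.2 x 10^-6/K


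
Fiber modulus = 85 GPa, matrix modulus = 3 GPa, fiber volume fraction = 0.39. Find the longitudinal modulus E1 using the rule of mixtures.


E1 = Ef*Vf + Em*(1-Vf) = 85*0.39 + 3*0.61 = 34.98 GPa

34.98 GPa


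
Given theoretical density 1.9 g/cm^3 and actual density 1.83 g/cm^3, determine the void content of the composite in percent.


Void% = (rho_theo - rho_actual)/rho_theo * 100 = (1.9 - 1.83)/1.9 * 100 = 3.68%

3.68%


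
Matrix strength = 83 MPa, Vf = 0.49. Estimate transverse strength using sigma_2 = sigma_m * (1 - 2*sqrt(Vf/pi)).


factor = 1 - 2*sqrt(0.49/pi) = 0.2101
sigma_2 = 83 * 0.2101 = 17.44 MPa

17.44 MPa


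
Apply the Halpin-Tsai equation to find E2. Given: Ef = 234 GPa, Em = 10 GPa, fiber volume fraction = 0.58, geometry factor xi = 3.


eta = (Ef/Em - 1)/(Ef/Em + xi) = (23.4 - 1)/(23.4 + 3) = 0.8485
E2 = Em*(1+xi*eta*Vf)/(1-eta*Vf) = 48.76 GPa

48.76 GPa


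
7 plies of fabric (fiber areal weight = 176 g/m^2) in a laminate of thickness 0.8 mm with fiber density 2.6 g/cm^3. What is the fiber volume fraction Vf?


Vf = n * FAW / (rho_f * h * 1000) = 7 * 176 / (2.6 * 0.8 * 1000) = 0.5923

0.5923


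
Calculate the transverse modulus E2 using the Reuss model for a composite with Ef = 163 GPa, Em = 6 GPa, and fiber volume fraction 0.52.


1/E2 = Vf/Ef + (1-Vf)/Em = 0.52/163 + 0.48/6
E2 = 12.02 GPa

12.02 GPa


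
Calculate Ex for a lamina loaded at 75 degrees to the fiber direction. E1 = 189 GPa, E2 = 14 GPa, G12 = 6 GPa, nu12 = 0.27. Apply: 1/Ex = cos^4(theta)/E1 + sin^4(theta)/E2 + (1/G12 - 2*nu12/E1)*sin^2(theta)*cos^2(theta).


cos^4(75) = 0.004487, sin^4(75) = 0.870513, sin^2(75)*cos^2(75) = 0.0625
1/G12 - 2*nu12/E1 = 1/6 - 2*0.27/189 = 0.16381 GPa^-1
1/Ex = 0.004487/189 + 0.870513/14 + 0.16381*0.0625 = 0.0724413 GPa^-1
Ex = 13.8 GPa

13.8 GPa


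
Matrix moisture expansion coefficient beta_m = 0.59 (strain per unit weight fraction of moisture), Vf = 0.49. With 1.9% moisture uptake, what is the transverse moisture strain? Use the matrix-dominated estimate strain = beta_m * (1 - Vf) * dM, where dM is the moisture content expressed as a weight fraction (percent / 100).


dM = 1.9/100 = 0.019
strain = beta_m * (1-Vf) * dM = 0.59 * 0.51 * 0.019 = 0.0057171

0.0057171


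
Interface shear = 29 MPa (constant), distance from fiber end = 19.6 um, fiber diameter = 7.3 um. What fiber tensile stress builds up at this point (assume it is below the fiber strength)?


Force balance: sigma_f * (pi*d^2/4) = tau * (pi*d) * x  ->  sigma_f = 4 * tau * x / d
sigma_f = 4 * 29 * 19.6 / 7.3 = 311.5 MPa

311.5 MPa


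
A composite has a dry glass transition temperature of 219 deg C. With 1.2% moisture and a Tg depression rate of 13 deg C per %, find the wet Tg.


Tg_wet = Tg_dry - k*moisture = 219 - 13*1.2 = 203.4 deg C

203.4 deg C


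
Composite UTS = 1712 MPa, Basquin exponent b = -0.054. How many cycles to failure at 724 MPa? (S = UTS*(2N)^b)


N = 0.5 * (S/UTS)^(1/b) = 0.5 * (724/1712)^(1/-0.054) = 4.1740e+06 cycles

4.1740e+06 cycles


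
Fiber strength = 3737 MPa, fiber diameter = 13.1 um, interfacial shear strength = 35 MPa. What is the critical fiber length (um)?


Lc = sigma_f * d / (2 * tau_i) = 3737 * 13.1 / (2 * 35) = 699.4 um

699.4 um


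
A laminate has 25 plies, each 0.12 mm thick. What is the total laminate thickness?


h = n * t_ply = 25 * 0.12 = 3.0 mm

3.0 mm


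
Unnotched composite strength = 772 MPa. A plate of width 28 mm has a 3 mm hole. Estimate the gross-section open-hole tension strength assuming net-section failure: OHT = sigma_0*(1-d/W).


OHT = sigma_0*(1-d/W) = 772*(1-3/28) = 689.3 MPa

689.3 MPa


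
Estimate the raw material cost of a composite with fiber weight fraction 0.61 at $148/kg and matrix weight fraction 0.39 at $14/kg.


Cost = cost_f*Wf + cost_m*Wm = 148*0.61 + 14*0.39 = $95.74/kg

$95.74/kg


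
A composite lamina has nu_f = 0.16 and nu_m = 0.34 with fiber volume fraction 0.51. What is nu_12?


nu_12 = nu_f*Vf + nu_m*(1-Vf) = 0.16*0.51 + 0.34*0.49 = 0.2482

0.2482


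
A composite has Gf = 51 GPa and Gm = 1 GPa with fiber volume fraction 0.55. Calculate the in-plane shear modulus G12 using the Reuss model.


1/G12 = Vf/Gf + (1-Vf)/Gm = 0.55/51 + 0.45/1
G12 = 2.17 GPa

2.17 GPa


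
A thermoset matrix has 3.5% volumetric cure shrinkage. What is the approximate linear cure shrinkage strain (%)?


Linear shrinkage ≈ vol_shrink/3 = 3.5/3 = 1.167%

1.167%


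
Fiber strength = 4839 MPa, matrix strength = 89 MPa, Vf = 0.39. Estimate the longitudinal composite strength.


sigma_1 = sigma_f*Vf + sigma_m*(1-Vf) = 4839*0.39 + 89*0.61 = 1941.5 MPa

1941.5 MPa


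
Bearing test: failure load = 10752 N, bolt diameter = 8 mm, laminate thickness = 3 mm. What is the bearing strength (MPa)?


sigma_br = F/(d*h) = 10752/(8*3) = 448.0 MPa

448.0 MPa


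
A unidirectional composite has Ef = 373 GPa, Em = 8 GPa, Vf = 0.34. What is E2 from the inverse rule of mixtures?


1/E2 = Vf/Ef + (1-Vf)/Em = 0.34/373 + 0.66/8
E2 = 11.99 GPa

11.99 GPa


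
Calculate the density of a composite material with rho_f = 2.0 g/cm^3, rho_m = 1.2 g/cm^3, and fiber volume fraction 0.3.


rho_c = rho_f*Vf + rho_m*(1-Vf) = 2.0*0.3 + 1.2*0.7 = 1.44 g/cm^3

1.44 g/cm^3
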